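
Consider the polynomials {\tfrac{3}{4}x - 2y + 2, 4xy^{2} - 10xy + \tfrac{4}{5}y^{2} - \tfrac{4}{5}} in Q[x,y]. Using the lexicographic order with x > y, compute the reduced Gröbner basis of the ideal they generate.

G = {x - \tfrac{8}{3}y + \tfrac{8}{3}, y^{3} - \tfrac{137}{40}y^{2} + \tfrac{5}{2}y - \tfrac{3}{40}}

f_1 = \tfrac{3}{4}x - 2y + 2, LT = x.
f_2 = 4xy^{2} - 10xy + \tfrac{4}{5}y^{2} - \tfrac{4}{5}, LT = xy^{2}.

S(f_1,f_2): lcm = xy^{2}. S = \tfrac{5}{2}xy - \tfrac{8}{3}y^{3} + \tfrac{37}{15}y^{2} + \tfrac{1}{5}.
  leading term xy: subtract (\tfrac{10}{3}y)·f_1 from \tfrac{5}{2}xy - \tfrac{8}{3}y^{3} + \tfrac{37}{15}y^{2} + \tfrac{1}{5} → -\tfrac{8}{3}y^{3} + \tfrac{137}{15}y^{2} - \tfrac{20}{3}y + \tfrac{1}{5}
  leading term y^{3}: no divisor's leading term divides it; move -\tfrac{8}{3}y^{3} to the remainder.
  leading term y^{2}: no divisor's leading term divides it; move \tfrac{137}{15}y^{2} to the remainder.
  leading term y: no divisor's leading term divides it; move -\tfrac{20}{3}y to the remainder.
  leading term 1: no divisor's leading term divides it; move \tfrac{1}{5} to the remainder.
  remainder -\tfrac{8}{3}y^{3} + \tfrac{137}{15}y^{2} - \tfrac{20}{3}y + \tfrac{1}{5} ≠ 0; add g_3 = -\tfrac{8}{3}y^{3} + \tfrac{137}{15}y^{2} - \tfrac{20}{3}y + \tfrac{1}{5} to the basis.

The other S-polynomials (S(f_1,g_3), S(f_2,g_3)) all reduce to 0 modulo the current basis, so we have a Gröbner basis.
Inter-reduce: drop elements whose leading term is divisible by another's, tail-reduce, and make monic.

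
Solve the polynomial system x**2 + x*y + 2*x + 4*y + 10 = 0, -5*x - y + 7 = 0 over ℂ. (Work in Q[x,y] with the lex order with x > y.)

{(2, -3), (-19/4, 123/4)}

Compute a lex Gröbner basis by Buchberger's algorithm.
f_1 = x**2 + x*y + 2*x + 4*y + 10, LT = x**2.
f_2 = -5*x - y + 7, LT = x.

S(f_1,f_2): lcm = x**2. S = 4/5*x*y + 17/5*x + 4*y + 10.
  leading term x*y: subtract (-4/25*y)·f_2 from 4/5*x*y + 17/5*x + 4*y + 10 → 17/5*x - 4/25*y**2 + 128/25*y + 10
  leading term x: subtract (-17/25)·f_2 from 17/5*x - 4/25*y**2 + 128/25*y + 10 → -4/25*y**2 + 111/25*y + 369/25
  leading term y**2: no divisor's leading term divides it; move -4/25*y**2 to the remainder.
  leading term y: no divisor's leading term divides it; move 111/25*y to the remainder.
  leading term 1: no divisor's leading term divides it; move 369/25 to the remainder.
  remainder -4/25*y**2 + 111/25*y + 369/25 ≠ 0; add h_3 = -4/25*y**2 + 111/25*y + 369/25 to the basis.

S(f_1,h_3): leading monomials are coprime, so the S-polynomial reduces to 0 (Buchberger's first criterion).
S(f_2,h_3): leading monomials are coprime, so the S-polynomial reduces to 0 (Buchberger's first criterion).
Every S-polynomial of the final basis reduces to 0, so we have a Gröbner basis.
Inter-reduce: drop elements whose leading term is divisible by another's, tail-reduce, and make monic.
Reduced Gröbner basis: {x + 1/5*y - 7/5, y**2 - 111/4*y - 369/4}.

Elimination: the polynomial y**2 - 111/4*y - 369/4 lies in the elimination ideal for y, so y ∈ {-3, 123/4}. For each such y, the remaining basis elements (now univariate) give the rest of the solution.
  y = -3: the earlier basis element becomes x - 2 = 0, giving x = 2 — point (2, -3).
  y = 123/4: the earlier basis element becomes x + 19/4 = 0, giving x = -19/4 — point (-19/4, 123/4).
Check: every point annihilates each of the original generators.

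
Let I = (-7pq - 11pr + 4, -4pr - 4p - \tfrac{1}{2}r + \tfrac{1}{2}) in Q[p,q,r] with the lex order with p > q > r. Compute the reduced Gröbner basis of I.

G = {pq - \tfrac{11}{7}p - \tfrac{11}{56}r - \tfrac{3}{8}, pr + p + \tfrac{1}{8}r - \tfrac{1}{8}, qr - q + \tfrac{11}{7}r^{2} + 3r + \tfrac{32}{7}}

This is the nonlinear analogue of row-reducing a linear system.

f_1 = -7pq - 11pr + 4, LT = pq.
f_2 = -4pr - 4p - \tfrac{1}{2}r + \tfrac{1}{2}, LT = pr.

S(f_1,f_2): lcm = pqr. S = -pq + \tfrac{11}{7}pr^{2} - \tfrac{1}{8}qr + \tfrac{1}{8}q - \tfrac{4}{7}r.
  leading term pq: subtract (\tfrac{1}{7})·f_1 from -pq + \tfrac{11}{7}pr^{2} - \tfrac{1}{8}qr + \tfrac{1}{8}q - \tfrac{4}{7}r → \tfrac{11}{7}pr^{2} + \tfrac{11}{7}pr - \tfrac{1}{8}qr + \tfrac{1}{8}q - \tfrac{4}{7}r - \tfrac{4}{7}
  leading term pr^{2}: subtract (-\tfrac{11}{28}r)·f_2 from \tfrac{11}{7}pr^{2} + \tfrac{11}{7}pr - \tfrac{1}{8}qr + \tfrac{1}{8}q - \tfrac{4}{7}r - \tfrac{4}{7} → -\tfrac{1}{8}qr + \tfrac{1}{8}q - \tfrac{11}{56}r^{2} - \tfrac{3}{8}r - \tfrac{4}{7}
  leading term qr: no divisor's leading term divides it; move -\tfrac{1}{8}qr to the remainder.
  leading term q: no divisor's leading term divides it; move \tfrac{1}{8}q to the remainder.
  leading term r^{2}: no divisor's leading term divides it; move -\tfrac{11}{56}r^{2} to the remainder.
  leading term r: no divisor's leading term divides it; move -\tfrac{3}{8}r to the remainder.
  leading term 1: no divisor's leading term divides it; move -\tfrac{4}{7} to the remainder.
  remainder -\tfrac{1}{8}qr + \tfrac{1}{8}q - \tfrac{11}{56}r^{2} - \tfrac{3}{8}r - \tfrac{4}{7} ≠ 0; add g_3 = -\tfrac{1}{8}qr + \tfrac{1}{8}q - \tfrac{11}{56}r^{2} - \tfrac{3}{8}r - \tfrac{4}{7} to the basis.

The other S-polynomials (S(f_1,g_3), S(f_2,g_3)) all reduce to 0 modulo the current basis, so we have a Gröbner basis.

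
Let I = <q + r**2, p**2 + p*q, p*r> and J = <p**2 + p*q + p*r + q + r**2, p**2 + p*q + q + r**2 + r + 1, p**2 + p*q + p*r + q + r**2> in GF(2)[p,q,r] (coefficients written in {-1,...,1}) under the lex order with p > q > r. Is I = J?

No, the ideals differ.

For a fixed monomial order, each ideal has a unique reduced Gröbner basis; comparing bases decides equality.
Buchberger on the first generating set:
f_1 = q + r**2, LT = q.
f_2 = p**2 + p*q, LT = p**2.
f_3 = p*r, LT = p*r.

The S-polynomials (S(f_1,f_2), S(f_1,f_3), S(f_2,f_3)) all reduce to 0 modulo the current basis, so we have a Gröbner basis.
Inter-reduce: drop elements whose leading term is divisible by another's, tail-reduce, and make monic.
Reduced Gröbner basis: {p**2, p*r, q + r**2}.

Buchberger on the second generating set:
h_1 = p**2 + p*q + p*r + q + r**2, LT = p**2.
h_2 = p**2 + p*q + q + r**2 + r + 1, LT = p**2.
h_3 = p**2 + p*q + p*r + q + r**2, LT = p**2.

S(h_1,h_2): lcm = p**2. S = p*r + r + 1.
  leading term p*r: no divisor's leading term divides it; move p*r to the remainder.
  leading term r: no divisor's leading term divides it; move r to the remainder.
  leading term 1: no divisor's leading term divides it; move 1 to the remainder.
  remainder p*r + r + 1 ≠ 0; add k_4 = p*r + r + 1 to the basis.

S(h_1,k_4): lcm = p**2*r. S = p*q*r + p*r**2 + p*r + p + q*r + r**3.
  leading term p*q*r: subtract (q)·k_4 from p*q*r + p*r**2 + p*r + p + q*r + r**3 → p*r**2 + p*r + p + q + r**3
  leading term p*r**2: subtract (r)·k_4 from p*r**2 + p*r + p + q + r**3 → p*r + p + q + r**3 + r**2 + r
  leading term p*r: subtract (1)·k_4 from p*r + p + q + r**3 + r**2 + r → p + q + r**3 + r**2 + 1
  leading term p: no divisor's leading term divides it; move p to the remainder.
  leading term q: no divisor's leading term divides it; move q to the remainder.
  leading term r**3: no divisor's leading term divides it; move r**3 to the remainder.
  leading term r**2: no divisor's leading term divides it; move r**2 to the remainder.
  leading term 1: no divisor's leading term divides it; move 1 to the remainder.
  remainder p + q + r**3 + r**2 + 1 ≠ 0; add k_5 = p + q + r**3 + r**2 + 1 to the basis.

S(k_4,k_5): lcm = p*r. S = q*r + r**4 + r**3 + 1.
  leading term q*r: no divisor's leading term divides it; move q*r to the remainder.
  leading term r**4: no divisor's leading term divides it; move r**4 to the remainder.
  leading term r**3: no divisor's leading term divides it; move r**3 to the remainder.
  leading term 1: no divisor's leading term divides it; move 1 to the remainder.
  remainder q*r + r**4 + r**3 + 1 ≠ 0; add k_6 = q*r + r**4 + r**3 + 1 to the basis.

The other S-polynomials (S(h_1,h_3), S(h_2,h_3), S(h_2,k_4), S(h_3,k_4), S(h_1,k_5), S(h_2,k_5), S(h_3,k_5), S(h_1,k_6), S(h_2,k_6), S(h_3,k_6), S(k_4,k_6), S(k_5,k_6)) all reduce to 0 modulo the current basis, so we have a Gröbner basis.
Inter-reduce: drop elements whose leading term is divisible by another's, tail-reduce, and make monic.
Reduced Gröbner basis: {p + q + r**3 + r**2 + 1, q*r + r**4 + r**3 + 1}.

The bases are distinct; the ideals are different.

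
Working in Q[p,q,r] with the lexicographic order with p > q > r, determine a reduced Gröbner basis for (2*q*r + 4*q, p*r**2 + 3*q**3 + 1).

f_1 = 2*q*r + 4*q, LT = q*r.
f_2 = p*r**2 + 3*q**3 + 1, LT = p*r**2.

S(f_1,f_2): lcm = p*q*r**2. S = 2*p*q*r - 3*q**4 - q.
  leading term p*q*r: subtract (p)·f_1 from 2*p*q*r - 3*q**4 - q → -4*p*q - 3*q**4 - q
  leading term p*q: no divisor's leading term divides it; move -4*p*q to the remainder.
  leading term q**4: no divisor's leading term divides it; move -3*q**4 to the remainder.
  leading term q: no divisor's leading term divides it; move -q to the remainder.
  remainder -4*p*q - 3*q**4 - q ≠ 0; add g_3 = -4*p*q - 3*q**4 - q to the basis.

S(f_1,g_3): lcm = p*q*r. S = 2*p*q - 3/4*q**4*r - 1/4*q*r.
  leading term p*q: subtract (-1/2)·g_3 from 2*p*q - 3/4*q**4*r - 1/4*q*r → -3/4*q**4*r - 3/2*q**4 - 1/4*q*r - 1/2*q
  leading term q**4*r: subtract (-3/8*q**3)·f_1 from -3/4*q**4*r - 3/2*q**4 - 1/4*q*r - 1/2*q → -1/4*q*r - 1/2*q
  leading term q*r: subtract (-1/8)·f_1 from -1/4*q*r - 1/2*q → 0
  remainder 0.

S(f_2,g_3): lcm = p*q*r**2. S = -3/4*q**4*r**2 + 3*q**4 - 1/4*q*r**2 + q.
  leading term q**4*r**2: subtract (-3/8*q**3*r)·f_1 from -3/4*q**4*r**2 + 3*q**4 - 1/4*q*r**2 + q → 3/2*q**4*r + 3*q**4 - 1/4*q*r**2 + q
  leading term q**4*r: subtract (3/4*q**3)·f_1 from 3/2*q**4*r + 3*q**4 - 1/4*q*r**2 + q → -1/4*q*r**2 + q
  leading term q*r**2: subtract (-1/8*r)·f_1 from -1/4*q*r**2 + q → 1/2*q*r + q
  leading term q*r: subtract (1/4)·f_1 from 1/2*q*r + q → 0
  remainder 0.

Every S-polynomial of the final basis reduces to 0, so we have a Gröbner basis.

G = {p*q + 3/4*q**4 + 1/4*q, p*r**2 + 3*q**3 + 1, q*r + 2*q}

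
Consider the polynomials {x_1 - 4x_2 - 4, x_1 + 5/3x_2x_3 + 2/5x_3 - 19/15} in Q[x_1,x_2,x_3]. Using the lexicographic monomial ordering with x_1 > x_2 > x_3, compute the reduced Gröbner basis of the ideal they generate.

f_1 = x_1 - 4x_2 - 4, LT = x_1.
f_2 = x_1 + 5/3x_2x_3 + 2/5x_3 - 19/15, LT = x_1.

S(f_1,f_2): lcm = x_1. S = -5/3x_2x_3 - 4x_2 - 2/5x_3 - 41/15.
  leading term x_2x_3: no divisor's leading term divides it; move -5/3x_2x_3 to the remainder.
  leading term x_2: no divisor's leading term divides it; move -4x_2 to the remainder.
  leading term x_3: no divisor's leading term divides it; move -2/5x_3 to the remainder.
  leading term 1: no divisor's leading term divides it; move -41/15 to the remainder.
  remainder -5/3x_2x_3 - 4x_2 - 2/5x_3 - 41/15 ≠ 0; add g_3 = -5/3x_2x_3 - 4x_2 - 2/5x_3 - 41/15 to the basis.

The other S-polynomials (S(f_1,g_3), S(f_2,g_3)) all reduce to 0 modulo the current basis, so we have a Gröbner basis.
Inter-reduce: drop elements whose leading term is divisible by another's, tail-reduce, and make monic.

G = {x_1 - 4x_2 - 4, x_2x_3 + 12/5x_2 + 6/25x_3 + 41/25}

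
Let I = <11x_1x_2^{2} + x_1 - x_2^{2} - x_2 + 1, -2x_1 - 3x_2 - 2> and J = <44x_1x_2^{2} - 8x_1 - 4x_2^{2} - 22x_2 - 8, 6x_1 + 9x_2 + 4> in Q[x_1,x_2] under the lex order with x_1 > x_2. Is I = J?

Since reduced Gröbner bases are canonical representatives of ideals under a given ordering, it suffices to compute and compare them.
Buchberger on the first generating set:
f_1 = 11x_1x_2^{2} + x_1 - x_2^{2} - x_2 + 1, LT = x_1x_2^{2}.
f_2 = -2x_1 - 3x_2 - 2, LT = x_1.

S(f_1,f_2): lcm = x_1x_2^{2}. S = \tfrac{1}{11}x_1 - \tfrac{3}{2}x_2^{3} - \tfrac{12}{11}x_2^{2} - \tfrac{1}{11}x_2 + \tfrac{1}{11}.
  leading term x_1: subtract (-\tfrac{1}{22})·f_2 from \tfrac{1}{11}x_1 - \tfrac{3}{2}x_2^{3} - \tfrac{12}{11}x_2^{2} - \tfrac{1}{11}x_2 + \tfrac{1}{11} → -\tfrac{3}{2}x_2^{3} - \tfrac{12}{11}x_2^{2} - \tfrac{5}{22}x_2
  leading term x_2^{3}: no divisor's leading term divides it; move -\tfrac{3}{2}x_2^{3} to the remainder.
  leading term x_2^{2}: no divisor's leading term divides it; move -\tfrac{12}{11}x_2^{2} to the remainder.
  leading term x_2: no divisor's leading term divides it; move -\tfrac{5}{22}x_2 to the remainder.
  remainder -\tfrac{3}{2}x_2^{3} - \tfrac{12}{11}x_2^{2} - \tfrac{5}{22}x_2 ≠ 0; add g_3 = -\tfrac{3}{2}x_2^{3} - \tfrac{12}{11}x_2^{2} - \tfrac{5}{22}x_2 to the basis.

The other S-polynomials (S(f_1,g_3), S(f_2,g_3)) all reduce to 0 modulo the current basis, so we have a Gröbner basis.
Inter-reduce: drop elements whose leading term is divisible by another's, tail-reduce, and make monic.
Reduced Gröbner basis: {x_1 + \tfrac{3}{2}x_2 + 1, x_2^{3} + \tfrac{8}{11}x_2^{2} + \tfrac{5}{33}x_2}.

Buchberger on the second generating set:
h_1 = 44x_1x_2^{2} - 8x_1 - 4x_2^{2} - 22x_2 - 8, LT = x_1x_2^{2}.
h_2 = 6x_1 + 9x_2 + 4, LT = x_1.

S(h_1,h_2): lcm = x_1x_2^{2}. S = -\tfrac{2}{11}x_1 - \tfrac{3}{2}x_2^{3} - \tfrac{25}{33}x_2^{2} - \tfrac{1}{2}x_2 - \tfrac{2}{11}.
  leading term x_1: subtract (-\tfrac{1}{33})·h_2 from -\tfrac{2}{11}x_1 - \tfrac{3}{2}x_2^{3} - \tfrac{25}{33}x_2^{2} - \tfrac{1}{2}x_2 - \tfrac{2}{11} → -\tfrac{3}{2}x_2^{3} - \tfrac{25}{33}x_2^{2} - \tfrac{5}{22}x_2 - \tfrac{2}{33}
  leading term x_2^{3}: no divisor's leading term divides it; move -\tfrac{3}{2}x_2^{3} to the remainder.
  leading term x_2^{2}: no divisor's leading term divides it; move -\tfrac{25}{33}x_2^{2} to the remainder.
  leading term x_2: no divisor's leading term divides it; move -\tfrac{5}{22}x_2 to the remainder.
  leading term 1: no divisor's leading term divides it; move -\tfrac{2}{33} to the remainder.
  remainder -\tfrac{3}{2}x_2^{3} - \tfrac{25}{33}x_2^{2} - \tfrac{5}{22}x_2 - \tfrac{2}{33} ≠ 0; add k_3 = -\tfrac{3}{2}x_2^{3} - \tfrac{25}{33}x_2^{2} - \tfrac{5}{22}x_2 - \tfrac{2}{33} to the basis.

The other S-polynomials (S(h_1,k_3), S(h_2,k_3)) all reduce to 0 modulo the current basis, so we have a Gröbner basis.
Inter-reduce: drop elements whose leading term is divisible by another's, tail-reduce, and make monic.
Reduced Gröbner basis: {x_1 + \tfrac{3}{2}x_2 + \tfrac{2}{3}, x_2^{3} + \tfrac{50}{99}x_2^{2} + \tfrac{5}{33}x_2 + \tfrac{4}{99}}.

These differ, so the ideals are not equal.

No, the ideals differ.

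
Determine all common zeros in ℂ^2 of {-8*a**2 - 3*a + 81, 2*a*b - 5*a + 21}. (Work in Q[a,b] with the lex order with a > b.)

{(3, -1), (-27/8, 101/18)}

Compute a lex Gröbner basis by Buchberger's algorithm.
f_1 = -8*a**2 - 3*a + 81, LT = a**2.
f_2 = 2*a*b - 5*a + 21, LT = a*b.

S(f_1,f_2): lcm = a**2*b. S = 5/2*a**2 + 3/8*a*b - 21/2*a - 81/8*b.
  reduce S modulo (f_1, f_2):
  remainder -21/2*a - 81/8*b + 171/8 ≠ 0; add h_3 = -21/2*a - 81/8*b + 171/8 to the basis.

S(f_2,h_3): lcm = a*b. S = -5/2*a - 27/28*b**2 + 57/28*b + 21/2.
  reduce S modulo (f_1, f_2, h_3):
  remainder -27/28*b**2 + 249/56*b + 303/56 ≠ 0; add h_4 = -27/28*b**2 + 249/56*b + 303/56 to the basis.

The other S-polynomials (S(f_1,h_3), S(f_1,h_4), S(f_2,h_4), S(h_3,h_4)) all reduce to 0 modulo the current basis, so we have a Gröbner basis.
Inter-reduce: drop elements whose leading term is divisible by another's, tail-reduce, and make monic.
Reduced Gröbner basis: {a + 27/28*b - 57/28, b**2 - 83/18*b - 101/18}.

The lex basis is triangular: the last element involves only b. Solving b**2 - 83/18*b - 101/18 = 0 gives b ∈ {-1, 101/18}; substituting each value into the earlier elements determines the remaining variables.
  b = -1: the earlier basis element becomes a - 3 = 0, giving a = 3 — point (3, -1).
  b = 101/18: the earlier basis element becomes a + 27/8 = 0, giving a = -27/8 — point (-27/8, 101/18).
Zero-dimensionality of the ideal guarantees finitely many solutions over ℂ.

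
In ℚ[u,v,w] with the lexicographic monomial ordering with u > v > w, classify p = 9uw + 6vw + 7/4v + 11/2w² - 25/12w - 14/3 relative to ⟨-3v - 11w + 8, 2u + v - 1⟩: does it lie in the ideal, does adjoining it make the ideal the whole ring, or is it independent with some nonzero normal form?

9uw + 6vw + 7/4v + 11/2w² - 25/12w - 14/3 lies in I (it reduces to 0).

First compute the reduced Gröbner basis of I by Buchberger's algorithm.
f_1 = -3v - 11w + 8, LT = v.
f_2 = 2u + v - 1, LT = u.

The S-polynomials (S(f_1,f_2)) all reduce to 0 modulo the current basis, so we have a Gröbner basis.
Inter-reduce: drop elements whose leading term is divisible by another's, tail-reduce, and make monic.
Reduced Gröbner basis: {u - 11/6w + ⅚, v + 11/3w - 8/3}.
Label its elements g_1 = u - 11/6w + ⅚, g_2 = v + 11/3w - 8/3.

Reduce p = 9uw + 6vw + 7/4v + 11/2w² - 25/12w - 14/3 modulo G:
  leading term uw: subtract (9w)·g_1 from 9uw + 6vw + 7/4v + 11/2w² - 25/12w - 14/3 → 6vw + 7/4v + 22w² - 115/12w - 14/3
  leading term vw: subtract (6w)·g_2 from 6vw + 7/4v + 22w² - 115/12w - 14/3 → 7/4v + 77/12w - 14/3
  leading term v: subtract (7/4)·g_2 from 7/4v + 77/12w - 14/3 → 0
  normal form = 0.
Since the normal form is 0, p ∈ I.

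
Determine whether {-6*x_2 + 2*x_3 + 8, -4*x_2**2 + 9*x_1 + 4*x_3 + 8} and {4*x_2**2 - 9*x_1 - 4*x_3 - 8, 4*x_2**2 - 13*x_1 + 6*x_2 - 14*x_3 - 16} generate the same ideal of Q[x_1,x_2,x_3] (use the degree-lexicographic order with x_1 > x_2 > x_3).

No, the ideals differ.

Equality of ideals is decidable: compute both reduced Gröbner bases (unique for the ordering) and check whether they agree.
Buchberger on the first generating set:
f_1 = -6*x_2 + 2*x_3 + 8, LT = x_2.
f_2 = -4*x_2**2 + 9*x_1 + 4*x_3 + 8, LT = x_2**2.

S(f_1,f_2): lcm = x_2**2. S = -1/3*x_2*x_3 + 9/4*x_1 - 4/3*x_2 + x_3 + 2.
  reduce S modulo (f_1, f_2):
  remainder -1/9*x_3**2 + 9/4*x_1 + 1/9*x_3 + 2/9 ≠ 0; add g_3 = -1/9*x_3**2 + 9/4*x_1 + 1/9*x_3 + 2/9 to the basis.

The other S-polynomials (S(f_1,g_3), S(f_2,g_3)) all reduce to 0 modulo the current basis, so we have a Gröbner basis.
Inter-reduce: drop elements whose leading term is divisible by another's, tail-reduce, and make monic.
Reduced Gröbner basis: {x_3**2 - 81/4*x_1 - x_3 - 2, x_2 - 1/3*x_3 - 4/3}.

Buchberger on the second generating set:
h_1 = 4*x_2**2 - 9*x_1 - 4*x_3 - 8, LT = x_2**2.
h_2 = 4*x_2**2 - 13*x_1 + 6*x_2 - 14*x_3 - 16, LT = x_2**2.

S(h_1,h_2): lcm = x_2**2. S = x_1 - 3/2*x_2 + 5/2*x_3 + 2.
  reduce S modulo (h_1, h_2):
  remainder x_1 - 3/2*x_2 + 5/2*x_3 + 2 ≠ 0; add k_3 = x_1 - 3/2*x_2 + 5/2*x_3 + 2 to the basis.

The other S-polynomials (S(h_1,k_3), S(h_2,k_3)) all reduce to 0 modulo the current basis, so we have a Gröbner basis.
Inter-reduce: drop elements whose leading term is divisible by another's, tail-reduce, and make monic.
Reduced Gröbner basis: {x_2**2 - 27/8*x_2 + 37/8*x_3 + 5/2, x_1 - 3/2*x_2 + 5/2*x_3 + 2}.

Since the reduced bases disagree, the two ideals are not the same.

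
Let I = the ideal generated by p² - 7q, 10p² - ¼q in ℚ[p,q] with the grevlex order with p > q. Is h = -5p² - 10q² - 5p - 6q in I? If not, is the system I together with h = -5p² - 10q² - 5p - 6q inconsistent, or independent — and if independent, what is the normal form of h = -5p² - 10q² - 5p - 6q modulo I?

First compute the reduced Gröbner basis of I by Buchberger's algorithm.
f_1 = p² - 7q, LT = p².
f_2 = 10p² - ¼q, LT = p².

S(f_1,f_2): lcm = p². S = -279/40q.
  leading term q: no divisor's leading term divides it; move -279/40q to the remainder.
  remainder -279/40q ≠ 0; add k_3 = -279/40q to the basis.

The other S-polynomials (S(f_1,k_3), S(f_2,k_3)) all reduce to 0 modulo the current basis, so we have a Gröbner basis.
Inter-reduce: drop elements whose leading term is divisible by another's, tail-reduce, and make monic.
Reduced Gröbner basis: {p², q}.
Label its elements g_1 = p², g_2 = q.

Reduce h = -5p² - 10q² - 5p - 6q modulo G:
  leading term p²: subtract (-5)·g_1 from -5p² - 10q² - 5p - 6q → -10q² - 5p - 6q
  leading term q²: subtract (-10q)·g_2 from -10q² - 5p - 6q → -5p - 6q
  leading term p: no divisor's leading term divides it; move -5p to the remainder.
  leading term q: subtract (-6)·g_2 from -6q → 0
  normal form = -5p.
The normal form is nonzero, so h ∉ I. Since h minus its normal form lies in I, I + (h) = I + (r) where r = -5p; decide whether this ideal is the whole ring.
Run Buchberger on G together with r (pairs among the g_i already reduce to 0 since G is a Gröbner basis):
g_1 = p², LT = p².
g_2 = q, LT = q.
r = -5p, LT = p.

The S-polynomials (S(g_1,g_2), S(g_1,r), S(g_2,r)) all reduce to 0 modulo the current basis, so we have a Gröbner basis.
Inter-reduce: drop elements whose leading term is divisible by another's, tail-reduce, and make monic.
Reduced Gröbner basis: {p, q}.
The reduced Gröbner basis of I + (h) is {p, q} ≠ {1}, a proper ideal, so the enlarged system stays consistent: h is independent of I, with normal form -5p.

The remainder on division by a Gröbner basis is unique — it is the normal form.

-5p² - 10q² - 5p - 6q is independent of I; its normal form modulo I is -5p.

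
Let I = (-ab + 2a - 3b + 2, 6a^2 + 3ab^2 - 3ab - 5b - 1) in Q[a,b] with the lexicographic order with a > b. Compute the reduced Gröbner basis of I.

G = {a + 3/8b^3 - 5/12b^2 - 19/8b + 17/12, b^4 - 28/9b^3 - 37/9b^2 + 76/9b - 20/9}

f_1 = -ab + 2a - 3b + 2, LT = ab.
f_2 = 6a^2 + 3ab^2 - 3ab - 5b - 1, LT = a^2.

S(f_1,f_2): lcm = a^2b. S = -2a^2 - 1/2ab^3 + 1/2ab^2 + 3ab - 2a + 5/6b^2 + 1/6b.
  leading term a^2: subtract (-1/3)·f_2 from -2a^2 - 1/2ab^3 + 1/2ab^2 + 3ab - 2a + 5/6b^2 + 1/6b → -1/2ab^3 + 3/2ab^2 + 2ab - 2a + 5/6b^2 - 3/2b - 1/3
  leading term ab^3: subtract (1/2b^2)·f_1 from -1/2ab^3 + 3/2ab^2 + 2ab - 2a + 5/6b^2 - 3/2b - 1/3 → 1/2ab^2 + 2ab - 2a + 3/2b^3 - 1/6b^2 - 3/2b - 1/3
  leading term ab^2: subtract (-1/2b)·f_1 from 1/2ab^2 + 2ab - 2a + 3/2b^3 - 1/6b^2 - 3/2b - 1/3 → 3ab - 2a + 3/2b^3 - 5/3b^2 - 1/2b - 1/3
  leading term ab: subtract (-3)·f_1 from 3ab - 2a + 3/2b^3 - 5/3b^2 - 1/2b - 1/3 → 4a + 3/2b^3 - 5/3b^2 - 19/2b + 17/3
  leading term a: no divisor's leading term divides it; move 4a to the remainder.
  leading term b^3: no divisor's leading term divides it; move 3/2b^3 to the remainder.
  leading term b^2: no divisor's leading term divides it; move -5/3b^2 to the remainder.
  leading term b: no divisor's leading term divides it; move -19/2b to the remainder.
  leading term 1: no divisor's leading term divides it; move 17/3 to the remainder.
  remainder 4a + 3/2b^3 - 5/3b^2 - 19/2b + 17/3 ≠ 0; add g_3 = 4a + 3/2b^3 - 5/3b^2 - 19/2b + 17/3 to the basis.

S(f_1,g_3): lcm = ab. S = -2a - 3/8b^4 + 5/12b^3 + 19/8b^2 + 19/12b - 2.
  leading term a: subtract (-1/2)·g_3 from -2a - 3/8b^4 + 5/12b^3 + 19/8b^2 + 19/12b - 2 → -3/8b^4 + 7/6b^3 + 37/24b^2 - 19/6b + 5/6
  leading term b^4: no divisor's leading term divides it; move -3/8b^4 to the remainder.
  leading term b^3: no divisor's leading term divides it; move 7/6b^3 to the remainder.
  leading term b^2: no divisor's leading term divides it; move 37/24b^2 to the remainder.
  leading term b: no divisor's leading term divides it; move -19/6b to the remainder.
  leading term 1: no divisor's leading term divides it; move 5/6 to the remainder.
  remainder -3/8b^4 + 7/6b^3 + 37/24b^2 - 19/6b + 5/6 ≠ 0; add g_4 = -3/8b^4 + 7/6b^3 + 37/24b^2 - 19/6b + 5/6 to the basis.

The other S-polynomials (S(f_2,g_3), S(f_1,g_4), S(f_2,g_4), S(g_3,g_4)) all reduce to 0 modulo the current basis, so we have a Gröbner basis.
Inter-reduce: drop elements whose leading term is divisible by another's, tail-reduce, and make monic.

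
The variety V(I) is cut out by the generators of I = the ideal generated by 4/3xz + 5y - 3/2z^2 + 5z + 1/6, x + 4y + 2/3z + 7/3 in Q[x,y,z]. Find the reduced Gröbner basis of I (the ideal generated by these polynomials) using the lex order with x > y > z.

G = {x + 4y + 2/3z + 7/3, yz - 15/16y + 43/96z^2 - 17/48z - 1/32}

f_1 = 4/3xz + 5y - 3/2z^2 + 5z + 1/6, LT = xz.
f_2 = x + 4y + 2/3z + 7/3, LT = x.

S(f_1,f_2): lcm = xz. S = -4yz + 15/4y - 43/24z^2 + 17/12z + 1/8.
  reduce S modulo (f_1, f_2):
  remainder -4yz + 15/4y - 43/24z^2 + 17/12z + 1/8 ≠ 0; add g_3 = -4yz + 15/4y - 43/24z^2 + 17/12z + 1/8 to the basis.

The other S-polynomials (S(f_1,g_3), S(f_2,g_3)) all reduce to 0 modulo the current basis, so we have a Gröbner basis.
Inter-reduce: drop elements whose leading term is divisible by another's, tail-reduce, and make monic.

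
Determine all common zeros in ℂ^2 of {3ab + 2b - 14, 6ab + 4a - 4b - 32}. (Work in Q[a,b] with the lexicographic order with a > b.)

{(-3, -2), (10/3, 7/6)}

Compute a lex Gröbner basis by Buchberger's algorithm.
f_1 = 3ab + 2b - 14, LT = ab.
f_2 = 6ab + 4a - 4b - 32, LT = ab.

S(f_1,f_2): lcm = ab. S = -2/3a + 4/3b + 2/3.
  leading term a: no divisor's leading term divides it; move -2/3a to the remainder.
  leading term b: no divisor's leading term divides it; move 4/3b to the remainder.
  leading term 1: no divisor's leading term divides it; move 2/3 to the remainder.
  remainder -2/3a + 4/3b + 2/3 ≠ 0; add h_3 = -2/3a + 4/3b + 2/3 to the basis.

S(f_1,h_3): lcm = ab. S = 2b^2 + 5/3b - 14/3.
  leading term b^2: no divisor's leading term divides it; move 2b^2 to the remainder.
  leading term b: no divisor's leading term divides it; move 5/3b to the remainder.
  leading term 1: no divisor's leading term divides it; move -14/3 to the remainder.
  remainder 2b^2 + 5/3b - 14/3 ≠ 0; add h_4 = 2b^2 + 5/3b - 14/3 to the basis.

The other S-polynomials (S(f_2,h_3), S(f_1,h_4), S(f_2,h_4), S(h_3,h_4)) all reduce to 0 modulo the current basis, so we have a Gröbner basis.
Inter-reduce: drop elements whose leading term is divisible by another's, tail-reduce, and make monic.
Reduced Gröbner basis: {a - 2b - 1, b^2 + 5/6b - 7/3}.

From the last basis element, b^2 + 5/6b - 7/3 = 0, so b takes values in {-2, 7/6}. Each choice, substituted upward through the basis, yields the corresponding point(s) of the solution set.
  b = -2: the earlier basis element becomes a + 3 = 0, giving a = -3 — point (-3, -2).
  b = 7/6: the earlier basis element becomes a - 10/3 = 0, giving a = 10/3 — point (10/3, 7/6).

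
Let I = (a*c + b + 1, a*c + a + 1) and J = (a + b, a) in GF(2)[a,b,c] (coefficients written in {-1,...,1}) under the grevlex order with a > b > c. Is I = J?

No, the ideals differ.

For a fixed monomial order, each ideal has a unique reduced Gröbner basis; comparing bases decides equality.
Buchberger on the first generating set:
f_1 = a*c + b + 1, LT = a*c.
f_2 = a*c + a + 1, LT = a*c.

S(f_1,f_2): lcm = a*c. S = a + b.
  leading term a: no divisor's leading term divides it; move a to the remainder.
  leading term b: no divisor's leading term divides it; move b to the remainder.
  remainder a + b ≠ 0; add g_3 = a + b to the basis.

S(f_1,g_3): lcm = a*c. S = b*c + b + 1.
  leading term b*c: no divisor's leading term divides it; move b*c to the remainder.
  leading term b: no divisor's leading term divides it; move b to the remainder.
  leading term 1: no divisor's leading term divides it; move 1 to the remainder.
  remainder b*c + b + 1 ≠ 0; add g_4 = b*c + b + 1 to the basis.

The other S-polynomials (S(f_2,g_3), S(f_1,g_4), S(f_2,g_4), S(g_3,g_4)) all reduce to 0 modulo the current basis, so we have a Gröbner basis.
Inter-reduce: drop elements whose leading term is divisible by another's, tail-reduce, and make monic.
Reduced Gröbner basis: {b*c + b + 1, a + b}.

Buchberger on the second generating set:
h_1 = a + b, LT = a.
h_2 = a, LT = a.

S(h_1,h_2): lcm = a. S = b.
  leading term b: no divisor's leading term divides it; move b to the remainder.
  remainder b ≠ 0; add k_3 = b to the basis.

The other S-polynomials (S(h_1,k_3), S(h_2,k_3)) all reduce to 0 modulo the current basis, so we have a Gröbner basis.
Inter-reduce: drop elements whose leading term is divisible by another's, tail-reduce, and make monic.
Reduced Gröbner basis: {a, b}.

These differ, so the ideals are not equal.
The same test decides containment: I ⊆ J iff every generator of I reduces to 0 modulo a Gröbner basis of J.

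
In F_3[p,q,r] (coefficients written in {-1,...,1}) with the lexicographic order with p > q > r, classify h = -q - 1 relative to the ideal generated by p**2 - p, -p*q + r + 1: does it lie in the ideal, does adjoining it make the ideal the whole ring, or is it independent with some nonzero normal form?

First compute the reduced Gröbner basis of I by Buchberger's algorithm.
f_1 = p**2 - p, LT = p**2.
f_2 = -p*q + r + 1, LT = p*q.

S(f_1,f_2): lcm = p**2*q. S = -p*q + p*r + p.
  leading term p*q: subtract (1)·f_2 from -p*q + p*r + p → p*r + p - r - 1
  leading term p*r: no divisor's leading term divides it; move p*r to the remainder.
  leading term p: no divisor's leading term divides it; move p to the remainder.
  leading term r: no divisor's leading term divides it; move -r to the remainder.
  leading term 1: no divisor's leading term divides it; move -1 to the remainder.
  remainder p*r + p - r - 1 ≠ 0; add k_3 = p*r + p - r - 1 to the basis.

S(f_2,k_3): lcm = p*q*r. S = -p*q + q*r + q - r**2 - r.
  leading term p*q: subtract (1)·f_2 from -p*q + q*r + q - r**2 - r → q*r + q - r**2 + r - 1
  leading term q*r: no divisor's leading term divides it; move q*r to the remainder.
  leading term q: no divisor's leading term divides it; move q to the remainder.
  leading term r**2: no divisor's leading term divides it; move -r**2 to the remainder.
  leading term r: no divisor's leading term divides it; move r to the remainder.
  leading term 1: no divisor's leading term divides it; move -1 to the remainder.
  remainder q*r + q - r**2 + r - 1 ≠ 0; add k_4 = q*r + q - r**2 + r - 1 to the basis.

The other S-polynomials (S(f_1,k_3), S(f_1,k_4), S(f_2,k_4), S(k_3,k_4)) all reduce to 0 modulo the current basis, so we have a Gröbner basis.
Inter-reduce: drop elements whose leading term is divisible by another's, tail-reduce, and make monic.
Reduced Gröbner basis: {p**2 - p, p*q - r - 1, p*r + p - r - 1, q*r + q - r**2 + r - 1}.
Label its elements g_1 = p**2 - p, g_2 = p*q - r - 1, g_3 = p*r + p - r - 1, g_4 = q*r + q - r**2 + r - 1.

Reduce h = -q - 1 modulo G:
  leading term q: no divisor's leading term divides it; move -q to the remainder.
  leading term 1: no divisor's leading term divides it; move -1 to the remainder.
  normal form = -q - 1.
The normal form is nonzero, so h ∉ I. Since h minus its normal form lies in I, I + (h) = I + (n) where n = -q - 1; decide whether this ideal is the whole ring.
Run Buchberger on G together with n (pairs among the g_i already reduce to 0 since G is a Gröbner basis):
g_1 = p**2 - p, LT = p**2.
g_2 = p*q - r - 1, LT = p*q.
g_3 = p*r + p - r - 1, LT = p*r.
g_4 = q*r + q - r**2 + r - 1, LT = q*r.
n = -q - 1, LT = q.

S(g_2,n): lcm = p*q. S = -p - r - 1.
  leading term p: no divisor's leading term divides it; move -p to the remainder.
  leading term r: no divisor's leading term divides it; move -r to the remainder.
  leading term 1: no divisor's leading term divides it; move -1 to the remainder.
  remainder -p - r - 1 ≠ 0; add m_6 = -p - r - 1 to the basis.

S(g_4,n): lcm = q*r. S = q - r**2 - 1.
  leading term q: subtract (-1)·n from q - r**2 - 1 → -r**2 + 1
  leading term r**2: no divisor's leading term divides it; move -r**2 to the remainder.
  leading term 1: no divisor's leading term divides it; move 1 to the remainder.
  remainder -r**2 + 1 ≠ 0; add m_7 = -r**2 + 1 to the basis.

The other S-polynomials (S(g_1,g_2), S(g_1,g_3), S(g_1,g_4), S(g_1,n), S(g_2,g_3), S(g_2,g_4), S(g_3,g_4), S(g_3,n), S(g_1,m_6), S(g_2,m_6), S(g_3,m_6), S(g_4,m_6), S(n,m_6), S(g_1,m_7), S(g_2,m_7), S(g_3,m_7), S(g_4,m_7), S(n,m_7), S(m_6,m_7)) all reduce to 0 modulo the current basis, so we have a Gröbner basis.
Inter-reduce: drop elements whose leading term is divisible by another's, tail-reduce, and make monic.
Reduced Gröbner basis: {p + r + 1, q + 1, r**2 - 1}.
The reduced Gröbner basis of I + (h) is {p + r + 1, q + 1, r**2 - 1} ≠ {1}, a proper ideal, so the enlarged system stays consistent: h is independent of I, with normal form -q - 1.

-q - 1 is independent of I; its normal form modulo I is -q - 1.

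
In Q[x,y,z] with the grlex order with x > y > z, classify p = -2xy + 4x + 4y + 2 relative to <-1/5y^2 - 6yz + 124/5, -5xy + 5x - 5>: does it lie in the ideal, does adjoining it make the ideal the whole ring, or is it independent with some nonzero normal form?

-2xy + 4x + 4y + 2 is independent of I; its normal form modulo I is 2x + 4y + 4.

First compute the reduced Gröbner basis of I by Buchberger's algorithm.
f_1 = -1/5y^2 - 6yz + 124/5, LT = y^2.
f_2 = -5xy + 5x - 5, LT = xy.

S(f_1,f_2): lcm = xy^2. S = 30xyz + xy - 124x - y.
  reduce S modulo (f_1, f_2):
  remainder 30xz - 123x - y - 30z - 1 ≠ 0; add h_3 = 30xz - 123x - y - 30z - 1 to the basis.

The other S-polynomials (S(f_1,h_3), S(f_2,h_3)) all reduce to 0 modulo the current basis, so we have a Gröbner basis.
Inter-reduce: drop elements whose leading term is divisible by another's, tail-reduce, and make monic.
Reduced Gröbner basis: {xy - x + 1, xz - 41/10x - 1/30y - z - 1/30, y^2 + 30yz - 124}.
Label its elements g_1 = xy - x + 1, g_2 = xz - 41/10x - 1/30y - z - 1/30, g_3 = y^2 + 30yz - 124.

Reduce p = -2xy + 4x + 4y + 2 modulo G:
  leading term xy: subtract (-2)·g_1 from -2xy + 4x + 4y + 2 → 2x + 4y + 4
  leading term x: no divisor's leading term divides it; move 2x to the remainder.
  leading term y: no divisor's leading term divides it; move 4y to the remainder.
  leading term 1: no divisor's leading term divides it; move 4 to the remainder.
  normal form = 2x + 4y + 4.
The normal form is nonzero, so p ∉ I. Since p minus its normal form lies in I, I + (p) = I + (r) where r = 2x + 4y + 4; decide whether this ideal is the whole ring.
Run Buchberger on G together with r (pairs among the g_i already reduce to 0 since G is a Gröbner basis):
g_1 = xy - x + 1, LT = xy.
g_2 = xz - 41/10x - 1/30y - z - 1/30, LT = xz.
g_3 = y^2 + 30yz - 124, LT = y^2.
r = 2x + 4y + 4, LT = x.

S(g_1,r): lcm = xy. S = -2y^2 - x - 2y + 1.
  reduce S modulo (g_1, g_2, g_3, r):
  remainder 60yz - 245 ≠ 0; add m_5 = 60yz - 245 to the basis.

S(g_2,r): lcm = xz. S = -2yz - 41/10x - 1/30y - 3z - 1/30.
  reduce S modulo (g_1, g_2, g_3, r, m_5):
  remainder 49/6y - 3z ≠ 0; add m_6 = 49/6y - 3z to the basis.

S(m_5,m_6): lcm = yz. S = 18/49z^2 - 49/12.
  reduce S modulo (g_1, g_2, g_3, r, m_5, m_6):
  remainder 18/49z^2 - 49/12 ≠ 0; add m_7 = 18/49z^2 - 49/12 to the basis.

The other S-polynomials (S(g_1,g_2), S(g_1,g_3), S(g_2,g_3), S(g_3,r), S(g_1,m_5), S(g_2,m_5), S(g_3,m_5), S(r,m_5), S(g_1,m_6), S(g_2,m_6), S(g_3,m_6), S(r,m_6), S(g_1,m_7), S(g_2,m_7), S(g_3,m_7), S(r,m_7), S(m_5,m_7), S(m_6,m_7)) all reduce to 0 modulo the current basis, so we have a Gröbner basis.
Inter-reduce: drop elements whose leading term is divisible by another's, tail-reduce, and make monic.
Reduced Gröbner basis: {z^2 - 2401/216, x + 36/49z + 2, y - 18/49z}.
The reduced Gröbner basis of I + (p) is {z^2 - 2401/216, x + 36/49z + 2, y - 18/49z} ≠ {1}, a proper ideal, so the enlarged system stays consistent: p is independent of I, with normal form 2x + 4y + 4.

The remainder on division by a Gröbner basis is unique — it is the normal form.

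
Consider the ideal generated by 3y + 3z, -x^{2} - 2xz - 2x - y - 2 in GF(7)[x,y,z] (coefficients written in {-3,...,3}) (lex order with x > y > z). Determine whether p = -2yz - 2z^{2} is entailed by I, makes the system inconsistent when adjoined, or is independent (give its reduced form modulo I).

-2yz - 2z^{2} lies in I (it reduces to 0).

First compute the reduced Gröbner basis of I by Buchberger's algorithm.
f_1 = 3y + 3z, LT = y.
f_2 = -x^{2} - 2xz - 2x - y - 2, LT = x^{2}.

The S-polynomials (S(f_1,f_2)) all reduce to 0 modulo the current basis, so we have a Gröbner basis.
Inter-reduce: drop elements whose leading term is divisible by another's, tail-reduce, and make monic.
Reduced Gröbner basis: {x^{2} + 2xz + 2x - z + 2, y + z}.
Label its elements g_1 = x^{2} + 2xz + 2x - z + 2, g_2 = y + z.

Reduce p = -2yz - 2z^{2} modulo G:
  leading term yz: subtract (-2z)·g_2 from -2yz - 2z^{2} → 0
  normal form = 0.
Since the normal form is 0, p ∈ I.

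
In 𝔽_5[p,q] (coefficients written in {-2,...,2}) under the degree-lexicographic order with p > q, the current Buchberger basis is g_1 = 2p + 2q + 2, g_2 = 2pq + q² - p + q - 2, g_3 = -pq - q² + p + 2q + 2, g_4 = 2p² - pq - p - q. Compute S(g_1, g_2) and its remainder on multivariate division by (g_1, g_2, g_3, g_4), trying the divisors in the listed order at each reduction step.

lcm(LM(g_1), LM(g_2)) = pq.
S = (lcm/LT(g_1))·g_1 − (lcm/LT(g_2))·g_2 = -2q² - 2p - 2q + 1.
Reduce S modulo (g_1, g_2, g_3, g_4) in that order:
  leading term q²: no divisor's leading term divides it; move -2q² to the remainder.
  leading term p: subtract (-1)·g_1 from -2p - 2q + 1 → -2
  leading term 1: no divisor's leading term divides it; move -2 to the remainder.
The remainder -2q² - 2 is nonzero, so it would be added as the next basis element.
This is the inner loop of Buchberger's algorithm — each nonzero remainder becomes a new basis element.

S(g_1, g_2) = -2q² - 2p - 2q + 1; remainder on division = -2q² - 2.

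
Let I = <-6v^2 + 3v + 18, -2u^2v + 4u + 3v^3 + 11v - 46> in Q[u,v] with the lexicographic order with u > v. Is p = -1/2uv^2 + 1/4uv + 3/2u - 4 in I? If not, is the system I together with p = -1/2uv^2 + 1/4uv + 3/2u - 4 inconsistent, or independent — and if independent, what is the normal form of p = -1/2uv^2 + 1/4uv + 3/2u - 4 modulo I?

First compute the reduced Gröbner basis of I by Buchberger's algorithm.
f_1 = -6v^2 + 3v + 18, LT = v^2.
f_2 = -2u^2v + 4u + 3v^3 + 11v - 46, LT = u^2v.

S(f_1,f_2): lcm = u^2v^2. S = -1/2u^2v - 3u^2 + 2uv + 3/2v^4 + 11/2v^2 - 23v.
  leading term u^2v: subtract (1/4)·f_2 from -1/2u^2v - 3u^2 + 2uv + 3/2v^4 + 11/2v^2 - 23v → -3u^2 + 2uv - u + 3/2v^4 - 3/4v^3 + 11/2v^2 - 103/4v + 23/2
  leading term u^2: no divisor's leading term divides it; move -3u^2 to the remainder.
  leading term uv: no divisor's leading term divides it; move 2uv to the remainder.
  leading term u: no divisor's leading term divides it; move -u to the remainder.
  leading term v^4: subtract (-1/4v^2)·f_1 from 3/2v^4 - 3/4v^3 + 11/2v^2 - 103/4v + 23/2 → 10v^2 - 103/4v + 23/2
  leading term v^2: subtract (-5/3)·f_1 from 10v^2 - 103/4v + 23/2 → -83/4v + 83/2
  leading term v: no divisor's leading term divides it; move -83/4v to the remainder.
  leading term 1: no divisor's leading term divides it; move 83/2 to the remainder.
  remainder -3u^2 + 2uv - u - 83/4v + 83/2 ≠ 0; add h_3 = -3u^2 + 2uv - u - 83/4v + 83/2 to the basis.

S(f_1,h_3): leading monomials are coprime, so the S-polynomial reduces to 0 (Buchberger's first criterion).
S(f_2,h_3): lcm = u^2v. S = 2/3uv^2 - 1/3uv - 2u - 3/2v^3 - 83/12v^2 + 25/3v + 23.
  leading term uv^2: subtract (-1/9u)·f_1 from 2/3uv^2 - 1/3uv - 2u - 3/2v^3 - 83/12v^2 + 25/3v + 23 → -3/2v^3 - 83/12v^2 + 25/3v + 23
  leading term v^3: subtract (1/4v)·f_1 from -3/2v^3 - 83/12v^2 + 25/3v + 23 → -23/3v^2 + 23/6v + 23
  leading term v^2: subtract (23/18)·f_1 from -23/3v^2 + 23/6v + 23 → 0
  remainder 0.

Every S-polynomial of the final basis reduces to 0, so we have a Gröbner basis.
Inter-reduce: drop elements whose leading term is divisible by another's, tail-reduce, and make monic.
Reduced Gröbner basis: {u^2 - 2/3uv + 1/3u + 83/12v - 83/6, v^2 - 1/2v - 3}.
Label its elements g_1 = u^2 - 2/3uv + 1/3u + 83/12v - 83/6, g_2 = v^2 - 1/2v - 3.

Reduce p = -1/2uv^2 + 1/4uv + 3/2u - 4 modulo G:
  leading term uv^2: subtract (-1/2u)·g_2 from -1/2uv^2 + 1/4uv + 3/2u - 4 → -4
  leading term 1: no divisor's leading term divides it; move -4 to the remainder.
  normal form = -4.
The normal form is nonzero, so p ∉ I. Since p minus its normal form lies in I, I + (p) = I + (r) where r = -4; decide whether this ideal is the whole ring.
Here r = -4 is a nonzero constant, hence a unit: 1 ∈ I + (p), the Gröbner basis of I + (p) is {1}, and the enlarged system has no common solution — adjoining p is inconsistent.

Adjoining -1/2uv^2 + 1/4uv + 3/2u - 4 makes the ideal the whole ring: the system is inconsistent.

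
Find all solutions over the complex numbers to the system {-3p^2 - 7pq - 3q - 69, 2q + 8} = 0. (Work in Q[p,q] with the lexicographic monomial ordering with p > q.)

Compute a lex Gröbner basis by Buchberger's algorithm.
f_1 = -3p^2 - 7pq - 3q - 69, LT = p^2.
f_2 = 2q + 8, LT = q.

The S-polynomials (S(f_1,f_2)) all reduce to 0 modulo the current basis, so we have a Gröbner basis.
Inter-reduce: drop elements whose leading term is divisible by another's, tail-reduce, and make monic.
Reduced Gröbner basis: {p^2 - 28/3p + 19, q + 4}.

Since the basis is lex-ordered, q + 4 is univariate in q. Its roots are {-4}. Back-substituting each root into the other basis elements fixes the other coordinates.
  q = -4: the earlier basis element becomes p^2 - 28/3p + 19 = 0, giving p = 3, 19/3 — points (3, -4), (19/3, -4).
Substituting each solution back into the original system confirms all equations vanish.
A lex Gröbner basis triangularizes the system, enabling back-substitution.

{(3, -4), (19/3, -4)}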